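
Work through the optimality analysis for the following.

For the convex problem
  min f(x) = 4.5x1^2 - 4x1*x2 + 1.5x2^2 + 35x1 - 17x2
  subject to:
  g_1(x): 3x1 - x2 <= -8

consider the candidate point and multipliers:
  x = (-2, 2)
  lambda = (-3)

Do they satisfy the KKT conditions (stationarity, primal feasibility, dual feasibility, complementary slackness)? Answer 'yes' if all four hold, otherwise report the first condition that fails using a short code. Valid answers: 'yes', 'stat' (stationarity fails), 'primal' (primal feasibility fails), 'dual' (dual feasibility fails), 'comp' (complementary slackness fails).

Gradient of f: grad f(x) = Q x + c = (9, -3)
Constraint values g_i(x) = a_i^T x - b_i:
  g_1((-2, 2)) = 0
Stationarity residual: grad f(x) + sum_i lambda_i a_i = (0, 0)
  -> stationarity OK
Primal feasibility (all g_i <= 0): OK
Dual feasibility (all lambda_i >= 0): FAILS
Complementary slackness (lambda_i * g_i(x) = 0 for all i): OK

Verdict: the first failing condition is dual_feasibility -> dual.

dual


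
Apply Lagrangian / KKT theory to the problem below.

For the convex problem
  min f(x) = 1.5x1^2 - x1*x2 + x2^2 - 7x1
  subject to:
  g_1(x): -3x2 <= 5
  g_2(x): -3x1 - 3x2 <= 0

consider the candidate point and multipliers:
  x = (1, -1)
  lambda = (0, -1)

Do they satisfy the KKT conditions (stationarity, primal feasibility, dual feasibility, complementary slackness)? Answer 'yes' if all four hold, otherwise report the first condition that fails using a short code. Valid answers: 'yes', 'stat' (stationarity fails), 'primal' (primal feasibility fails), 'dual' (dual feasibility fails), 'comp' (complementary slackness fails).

Gradient of f: grad f(x) = Q x + c = (-3, -3)
Constraint values g_i(x) = a_i^T x - b_i:
  g_1((1, -1)) = -2
  g_2((1, -1)) = 0
Stationarity residual: grad f(x) + sum_i lambda_i a_i = (0, 0)
  -> stationarity OK
Primal feasibility (all g_i <= 0): OK
Dual feasibility (all lambda_i >= 0): FAILS
Complementary slackness (lambda_i * g_i(x) = 0 for all i): OK

Verdict: the first failing condition is dual_feasibility -> dual.

dual


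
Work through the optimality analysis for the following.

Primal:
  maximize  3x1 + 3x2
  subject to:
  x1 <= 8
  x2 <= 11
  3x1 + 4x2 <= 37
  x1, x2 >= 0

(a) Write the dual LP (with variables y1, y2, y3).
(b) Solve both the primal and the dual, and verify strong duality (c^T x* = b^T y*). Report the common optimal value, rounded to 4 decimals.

The standard primal-dual pair for 'max c^T x s.t. A x <= b, x >= 0' is:
  Dual:  min b^T y  s.t.  A^T y >= c,  y >= 0.

So the dual LP is:
  minimize  8y1 + 11y2 + 37y3
  subject to:
    y1 + 3y3 >= 3
    y2 + 4y3 >= 3
    y1, y2, y3 >= 0

Solving the primal: x* = (8, 3.25).
  primal value c^T x* = 33.75.
Solving the dual: y* = (0.75, 0, 0.75).
  dual value b^T y* = 33.75.
Strong duality: c^T x* = b^T y*. Confirmed.

33.75


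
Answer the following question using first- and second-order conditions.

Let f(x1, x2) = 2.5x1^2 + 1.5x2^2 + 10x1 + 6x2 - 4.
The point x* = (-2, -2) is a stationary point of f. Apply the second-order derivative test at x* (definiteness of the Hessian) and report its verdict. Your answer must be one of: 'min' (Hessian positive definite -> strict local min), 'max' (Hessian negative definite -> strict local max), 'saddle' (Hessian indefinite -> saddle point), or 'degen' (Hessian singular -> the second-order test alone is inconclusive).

Compute the Hessian H = grad^2 f:
  H = [[5, 0], [0, 3]]
Verify stationarity: grad f(x*) = H x* + g = (0, 0).
Eigenvalues of H: 3, 5.
Both eigenvalues > 0, so H is positive definite -> x* is a strict local min.

min


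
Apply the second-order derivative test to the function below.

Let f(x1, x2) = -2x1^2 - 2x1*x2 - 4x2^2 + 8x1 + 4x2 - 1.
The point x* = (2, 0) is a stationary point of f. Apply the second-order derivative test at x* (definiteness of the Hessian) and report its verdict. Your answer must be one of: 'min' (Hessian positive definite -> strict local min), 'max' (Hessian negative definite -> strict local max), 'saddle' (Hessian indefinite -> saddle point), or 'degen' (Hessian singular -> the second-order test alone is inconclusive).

Compute the Hessian H = grad^2 f:
  H = [[-4, -2], [-2, -8]]
Verify stationarity: grad f(x*) = H x* + g = (0, 0).
Eigenvalues of H: -8.8284, -3.1716.
Both eigenvalues < 0, so H is negative definite -> x* is a strict local max.

max


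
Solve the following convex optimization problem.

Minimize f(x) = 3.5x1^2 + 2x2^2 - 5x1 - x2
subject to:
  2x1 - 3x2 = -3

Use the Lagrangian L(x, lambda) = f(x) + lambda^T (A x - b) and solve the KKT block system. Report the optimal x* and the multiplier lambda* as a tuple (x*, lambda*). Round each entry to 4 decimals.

Form the Lagrangian:
  L(x, lambda) = (1/2) x^T Q x + c^T x + lambda^T (A x - b)
Stationarity (grad_x L = 0): Q x + c + A^T lambda = 0.
Primal feasibility: A x = b.

This gives the KKT block system:
  [ Q   A^T ] [ x     ]   [-c ]
  [ A    0  ] [ lambda ] = [ b ]

Solving the linear system:
  x*      = (0.3418, 1.2278)
  lambda* = (1.3038)
  f(x*)   = 0.4873

x* = (0.3418, 1.2278), lambda* = (1.3038)


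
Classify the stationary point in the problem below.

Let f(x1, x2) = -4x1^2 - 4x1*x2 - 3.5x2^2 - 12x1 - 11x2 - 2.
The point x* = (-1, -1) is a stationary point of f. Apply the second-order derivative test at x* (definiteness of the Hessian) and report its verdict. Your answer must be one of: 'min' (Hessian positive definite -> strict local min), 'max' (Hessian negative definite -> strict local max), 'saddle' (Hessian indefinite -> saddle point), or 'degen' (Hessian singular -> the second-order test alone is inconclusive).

Compute the Hessian H = grad^2 f:
  H = [[-8, -4], [-4, -7]]
Verify stationarity: grad f(x*) = H x* + g = (0, 0).
Eigenvalues of H: -11.5311, -3.4689.
Both eigenvalues < 0, so H is negative definite -> x* is a strict local max.

max


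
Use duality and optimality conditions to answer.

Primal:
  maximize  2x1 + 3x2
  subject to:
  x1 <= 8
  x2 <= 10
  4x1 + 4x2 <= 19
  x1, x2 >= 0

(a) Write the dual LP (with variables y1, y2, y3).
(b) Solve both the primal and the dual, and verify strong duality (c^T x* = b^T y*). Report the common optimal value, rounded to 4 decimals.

The standard primal-dual pair for 'max c^T x s.t. A x <= b, x >= 0' is:
  Dual:  min b^T y  s.t.  A^T y >= c,  y >= 0.

So the dual LP is:
  minimize  8y1 + 10y2 + 19y3
  subject to:
    y1 + 4y3 >= 2
    y2 + 4y3 >= 3
    y1, y2, y3 >= 0

Solving the primal: x* = (0, 4.75).
  primal value c^T x* = 14.25.
Solving the dual: y* = (0, 0, 0.75).
  dual value b^T y* = 14.25.
Strong duality: c^T x* = b^T y*. Confirmed.

14.25


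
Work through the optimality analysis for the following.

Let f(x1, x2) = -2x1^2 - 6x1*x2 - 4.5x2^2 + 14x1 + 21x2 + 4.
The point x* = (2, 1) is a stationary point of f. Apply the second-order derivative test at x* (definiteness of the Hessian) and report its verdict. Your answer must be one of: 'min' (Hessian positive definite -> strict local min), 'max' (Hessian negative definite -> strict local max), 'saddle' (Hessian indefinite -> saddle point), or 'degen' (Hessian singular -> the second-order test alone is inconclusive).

Compute the Hessian H = grad^2 f:
  H = [[-4, -6], [-6, -9]]
Verify stationarity: grad f(x*) = H x* + g = (0, 0).
Eigenvalues of H: -13, 0.
H has a zero eigenvalue (singular; negative semidefinite but not definite), so H is neither positive definite, negative definite, nor indefinite. The second-order test alone is inconclusive -> degen.
(Indeed, f is constant along the null direction of H through x*, so x* is not a strict local extremum.)

degen


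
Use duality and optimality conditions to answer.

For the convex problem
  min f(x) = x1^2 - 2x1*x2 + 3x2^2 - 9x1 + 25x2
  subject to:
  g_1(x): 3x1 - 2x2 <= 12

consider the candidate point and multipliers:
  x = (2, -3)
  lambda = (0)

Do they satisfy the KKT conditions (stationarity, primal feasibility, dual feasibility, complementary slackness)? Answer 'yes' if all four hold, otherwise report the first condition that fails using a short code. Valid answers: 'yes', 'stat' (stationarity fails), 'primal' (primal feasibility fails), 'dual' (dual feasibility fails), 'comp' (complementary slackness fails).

Gradient of f: grad f(x) = Q x + c = (1, 3)
Constraint values g_i(x) = a_i^T x - b_i:
  g_1((2, -3)) = 0
Stationarity residual: grad f(x) + sum_i lambda_i a_i = (1, 3)
  -> stationarity FAILS
Primal feasibility (all g_i <= 0): OK
Dual feasibility (all lambda_i >= 0): OK
Complementary slackness (lambda_i * g_i(x) = 0 for all i): OK

Verdict: the first failing condition is stationarity -> stat.

stat


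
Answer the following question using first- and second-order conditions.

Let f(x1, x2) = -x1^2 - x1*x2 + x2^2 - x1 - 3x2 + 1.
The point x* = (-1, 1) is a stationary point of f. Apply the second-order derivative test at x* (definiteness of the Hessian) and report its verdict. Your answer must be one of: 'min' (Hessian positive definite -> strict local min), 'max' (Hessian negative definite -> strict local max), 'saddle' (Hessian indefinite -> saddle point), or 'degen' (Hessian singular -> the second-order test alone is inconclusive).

Compute the Hessian H = grad^2 f:
  H = [[-2, -1], [-1, 2]]
Verify stationarity: grad f(x*) = H x* + g = (0, 0).
Eigenvalues of H: -2.2361, 2.2361.
Eigenvalues have mixed signs, so H is indefinite -> x* is a saddle point.

saddle


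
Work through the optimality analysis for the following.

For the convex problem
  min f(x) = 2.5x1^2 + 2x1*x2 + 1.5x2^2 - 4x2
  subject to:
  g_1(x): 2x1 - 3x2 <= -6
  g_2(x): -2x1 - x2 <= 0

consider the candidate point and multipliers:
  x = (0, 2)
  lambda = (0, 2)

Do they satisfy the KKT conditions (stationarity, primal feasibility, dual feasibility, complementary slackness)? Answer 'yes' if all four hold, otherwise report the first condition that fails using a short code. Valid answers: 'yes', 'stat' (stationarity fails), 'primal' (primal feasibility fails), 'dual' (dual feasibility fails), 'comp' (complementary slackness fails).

Gradient of f: grad f(x) = Q x + c = (4, 2)
Constraint values g_i(x) = a_i^T x - b_i:
  g_1((0, 2)) = 0
  g_2((0, 2)) = -2
Stationarity residual: grad f(x) + sum_i lambda_i a_i = (0, 0)
  -> stationarity OK
Primal feasibility (all g_i <= 0): OK
Dual feasibility (all lambda_i >= 0): OK
Complementary slackness (lambda_i * g_i(x) = 0 for all i): FAILS

Verdict: the first failing condition is complementary_slackness -> comp.

comp


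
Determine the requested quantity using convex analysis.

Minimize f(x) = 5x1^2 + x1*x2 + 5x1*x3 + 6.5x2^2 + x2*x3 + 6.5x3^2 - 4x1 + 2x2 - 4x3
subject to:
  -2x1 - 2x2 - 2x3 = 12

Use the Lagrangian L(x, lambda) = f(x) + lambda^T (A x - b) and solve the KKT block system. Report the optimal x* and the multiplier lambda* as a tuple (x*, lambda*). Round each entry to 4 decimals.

Form the Lagrangian:
  L(x, lambda) = (1/2) x^T Q x + c^T x + lambda^T (A x - b)
Stationarity (grad_x L = 0): Q x + c + A^T lambda = 0.
Primal feasibility: A x = b.

This gives the KKT block system:
  [ Q   A^T ] [ x     ]   [-c ]
  [ A    0  ] [ lambda ] = [ b ]

Solving the linear system:
  x*      = (-2.129, -2.5403, -1.3306)
  lambda* = (-17.2419)
  f(x*)   = 107.8306

x* = (-2.129, -2.5403, -1.3306), lambda* = (-17.2419)


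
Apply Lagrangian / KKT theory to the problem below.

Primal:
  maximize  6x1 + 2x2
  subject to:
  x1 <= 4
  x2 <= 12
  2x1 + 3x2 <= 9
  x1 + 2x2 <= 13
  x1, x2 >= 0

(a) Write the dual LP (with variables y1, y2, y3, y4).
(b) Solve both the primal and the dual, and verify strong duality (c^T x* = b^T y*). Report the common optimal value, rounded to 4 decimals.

The standard primal-dual pair for 'max c^T x s.t. A x <= b, x >= 0' is:
  Dual:  min b^T y  s.t.  A^T y >= c,  y >= 0.

So the dual LP is:
  minimize  4y1 + 12y2 + 9y3 + 13y4
  subject to:
    y1 + 2y3 + y4 >= 6
    y2 + 3y3 + 2y4 >= 2
    y1, y2, y3, y4 >= 0

Solving the primal: x* = (4, 0.3333).
  primal value c^T x* = 24.6667.
Solving the dual: y* = (4.6667, 0, 0.6667, 0).
  dual value b^T y* = 24.6667.
Strong duality: c^T x* = b^T y*. Confirmed.

24.6667


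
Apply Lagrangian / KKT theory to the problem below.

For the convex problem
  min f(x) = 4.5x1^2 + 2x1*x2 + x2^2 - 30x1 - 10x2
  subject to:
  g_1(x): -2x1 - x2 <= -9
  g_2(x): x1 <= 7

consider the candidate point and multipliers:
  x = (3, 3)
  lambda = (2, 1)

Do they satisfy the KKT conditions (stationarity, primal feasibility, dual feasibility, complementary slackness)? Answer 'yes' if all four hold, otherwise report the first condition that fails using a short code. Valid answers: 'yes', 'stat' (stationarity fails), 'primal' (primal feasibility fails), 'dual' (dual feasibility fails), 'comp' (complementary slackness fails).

Gradient of f: grad f(x) = Q x + c = (3, 2)
Constraint values g_i(x) = a_i^T x - b_i:
  g_1((3, 3)) = 0
  g_2((3, 3)) = -4
Stationarity residual: grad f(x) + sum_i lambda_i a_i = (0, 0)
  -> stationarity OK
Primal feasibility (all g_i <= 0): OK
Dual feasibility (all lambda_i >= 0): OK
Complementary slackness (lambda_i * g_i(x) = 0 for all i): FAILS

Verdict: the first failing condition is complementary_slackness -> comp.

comp


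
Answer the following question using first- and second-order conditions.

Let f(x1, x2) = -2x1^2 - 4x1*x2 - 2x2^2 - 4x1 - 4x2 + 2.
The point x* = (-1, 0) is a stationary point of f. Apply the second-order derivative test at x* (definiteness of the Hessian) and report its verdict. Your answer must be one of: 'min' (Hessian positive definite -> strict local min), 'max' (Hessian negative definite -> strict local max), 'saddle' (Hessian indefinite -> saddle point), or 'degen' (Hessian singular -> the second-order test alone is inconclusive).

Compute the Hessian H = grad^2 f:
  H = [[-4, -4], [-4, -4]]
Verify stationarity: grad f(x*) = H x* + g = (0, 0).
Eigenvalues of H: -8, 0.
H has a zero eigenvalue (singular; negative semidefinite but not definite), so H is neither positive definite, negative definite, nor indefinite. The second-order test alone is inconclusive -> degen.
(Indeed, f is constant along the null direction of H through x*, so x* is not a strict local extremum.)

degen


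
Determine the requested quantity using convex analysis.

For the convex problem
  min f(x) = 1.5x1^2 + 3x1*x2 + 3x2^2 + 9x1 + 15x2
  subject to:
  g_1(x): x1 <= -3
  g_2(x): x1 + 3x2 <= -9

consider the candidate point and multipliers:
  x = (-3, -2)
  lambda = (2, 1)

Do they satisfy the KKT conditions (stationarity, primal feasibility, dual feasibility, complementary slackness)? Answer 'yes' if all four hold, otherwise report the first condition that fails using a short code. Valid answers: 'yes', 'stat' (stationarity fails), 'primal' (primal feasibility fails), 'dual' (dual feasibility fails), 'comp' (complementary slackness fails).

Gradient of f: grad f(x) = Q x + c = (-6, -6)
Constraint values g_i(x) = a_i^T x - b_i:
  g_1((-3, -2)) = 0
  g_2((-3, -2)) = 0
Stationarity residual: grad f(x) + sum_i lambda_i a_i = (-3, -3)
  -> stationarity FAILS
Primal feasibility (all g_i <= 0): OK
Dual feasibility (all lambda_i >= 0): OK
Complementary slackness (lambda_i * g_i(x) = 0 for all i): OK

Verdict: the first failing condition is stationarity -> stat.

stat


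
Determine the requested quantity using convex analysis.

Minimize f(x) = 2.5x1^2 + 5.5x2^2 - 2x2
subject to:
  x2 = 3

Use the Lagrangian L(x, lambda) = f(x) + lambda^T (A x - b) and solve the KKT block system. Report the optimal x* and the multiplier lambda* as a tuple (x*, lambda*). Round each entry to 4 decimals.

Form the Lagrangian:
  L(x, lambda) = (1/2) x^T Q x + c^T x + lambda^T (A x - b)
Stationarity (grad_x L = 0): Q x + c + A^T lambda = 0.
Primal feasibility: A x = b.

This gives the KKT block system:
  [ Q   A^T ] [ x     ]   [-c ]
  [ A    0  ] [ lambda ] = [ b ]

Solving the linear system:
  x*      = (0, 3)
  lambda* = (-31)
  f(x*)   = 43.5

x* = (0, 3), lambda* = (-31)


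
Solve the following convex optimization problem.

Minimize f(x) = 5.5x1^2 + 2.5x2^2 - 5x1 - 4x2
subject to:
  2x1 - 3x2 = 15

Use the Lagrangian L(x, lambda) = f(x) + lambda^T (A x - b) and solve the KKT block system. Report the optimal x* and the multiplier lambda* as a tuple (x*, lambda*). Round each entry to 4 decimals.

Form the Lagrangian:
  L(x, lambda) = (1/2) x^T Q x + c^T x + lambda^T (A x - b)
Stationarity (grad_x L = 0): Q x + c + A^T lambda = 0.
Primal feasibility: A x = b.

This gives the KKT block system:
  [ Q   A^T ] [ x     ]   [-c ]
  [ A    0  ] [ lambda ] = [ b ]

Solving the linear system:
  x*      = (1.8403, -3.7731)
  lambda* = (-7.6218)
  f(x*)   = 60.1092

x* = (1.8403, -3.7731), lambda* = (-7.6218)


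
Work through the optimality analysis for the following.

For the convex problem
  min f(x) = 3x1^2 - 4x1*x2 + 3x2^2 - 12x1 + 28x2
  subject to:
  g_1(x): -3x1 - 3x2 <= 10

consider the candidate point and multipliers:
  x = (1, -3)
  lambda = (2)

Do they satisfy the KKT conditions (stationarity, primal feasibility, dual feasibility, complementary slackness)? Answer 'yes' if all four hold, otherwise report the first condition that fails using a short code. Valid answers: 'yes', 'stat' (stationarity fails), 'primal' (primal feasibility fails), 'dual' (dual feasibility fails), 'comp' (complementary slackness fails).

Gradient of f: grad f(x) = Q x + c = (6, 6)
Constraint values g_i(x) = a_i^T x - b_i:
  g_1((1, -3)) = -4
Stationarity residual: grad f(x) + sum_i lambda_i a_i = (0, 0)
  -> stationarity OK
Primal feasibility (all g_i <= 0): OK
Dual feasibility (all lambda_i >= 0): OK
Complementary slackness (lambda_i * g_i(x) = 0 for all i): FAILS

Verdict: the first failing condition is complementary_slackness -> comp.

comp


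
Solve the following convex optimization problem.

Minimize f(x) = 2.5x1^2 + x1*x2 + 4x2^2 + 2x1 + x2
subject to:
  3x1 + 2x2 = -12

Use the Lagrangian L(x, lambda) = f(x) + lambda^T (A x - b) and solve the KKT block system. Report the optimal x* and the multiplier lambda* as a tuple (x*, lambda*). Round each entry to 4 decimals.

Form the Lagrangian:
  L(x, lambda) = (1/2) x^T Q x + c^T x + lambda^T (A x - b)
Stationarity (grad_x L = 0): Q x + c + A^T lambda = 0.
Primal feasibility: A x = b.

This gives the KKT block system:
  [ Q   A^T ] [ x     ]   [-c ]
  [ A    0  ] [ lambda ] = [ b ]

Solving the linear system:
  x*      = (-3.325, -1.0125)
  lambda* = (5.2125)
  f(x*)   = 27.4438

x* = (-3.325, -1.0125), lambda* = (5.2125)


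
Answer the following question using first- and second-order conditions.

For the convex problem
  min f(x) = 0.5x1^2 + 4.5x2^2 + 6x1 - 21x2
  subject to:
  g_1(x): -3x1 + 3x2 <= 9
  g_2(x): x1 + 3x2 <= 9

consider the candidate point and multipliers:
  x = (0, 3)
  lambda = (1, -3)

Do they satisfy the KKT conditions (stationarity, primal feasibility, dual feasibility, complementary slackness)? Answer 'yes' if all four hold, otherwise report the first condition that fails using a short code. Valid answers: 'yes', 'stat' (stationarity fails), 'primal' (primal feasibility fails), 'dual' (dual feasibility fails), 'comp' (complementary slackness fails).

Gradient of f: grad f(x) = Q x + c = (6, 6)
Constraint values g_i(x) = a_i^T x - b_i:
  g_1((0, 3)) = 0
  g_2((0, 3)) = 0
Stationarity residual: grad f(x) + sum_i lambda_i a_i = (0, 0)
  -> stationarity OK
Primal feasibility (all g_i <= 0): OK
Dual feasibility (all lambda_i >= 0): FAILS
Complementary slackness (lambda_i * g_i(x) = 0 for all i): OK

Verdict: the first failing condition is dual_feasibility -> dual.

dual


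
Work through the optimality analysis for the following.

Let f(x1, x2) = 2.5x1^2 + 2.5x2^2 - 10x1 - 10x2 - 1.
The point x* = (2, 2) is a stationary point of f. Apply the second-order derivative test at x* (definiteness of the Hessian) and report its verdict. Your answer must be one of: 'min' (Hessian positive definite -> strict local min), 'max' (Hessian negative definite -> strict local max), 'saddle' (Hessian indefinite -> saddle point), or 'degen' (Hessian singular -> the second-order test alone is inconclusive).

Compute the Hessian H = grad^2 f:
  H = [[5, 0], [0, 5]]
Verify stationarity: grad f(x*) = H x* + g = (0, 0).
Eigenvalues of H: 5, 5.
Both eigenvalues > 0, so H is positive definite -> x* is a strict local min.

min


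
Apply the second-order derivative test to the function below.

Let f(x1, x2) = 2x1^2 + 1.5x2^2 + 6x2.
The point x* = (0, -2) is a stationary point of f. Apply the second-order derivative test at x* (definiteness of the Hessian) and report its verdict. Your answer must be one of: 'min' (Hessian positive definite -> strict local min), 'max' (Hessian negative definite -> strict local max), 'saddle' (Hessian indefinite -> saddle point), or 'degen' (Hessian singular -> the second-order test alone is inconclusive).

Compute the Hessian H = grad^2 f:
  H = [[4, 0], [0, 3]]
Verify stationarity: grad f(x*) = H x* + g = (0, 0).
Eigenvalues of H: 3, 4.
Both eigenvalues > 0, so H is positive definite -> x* is a strict local min.

min


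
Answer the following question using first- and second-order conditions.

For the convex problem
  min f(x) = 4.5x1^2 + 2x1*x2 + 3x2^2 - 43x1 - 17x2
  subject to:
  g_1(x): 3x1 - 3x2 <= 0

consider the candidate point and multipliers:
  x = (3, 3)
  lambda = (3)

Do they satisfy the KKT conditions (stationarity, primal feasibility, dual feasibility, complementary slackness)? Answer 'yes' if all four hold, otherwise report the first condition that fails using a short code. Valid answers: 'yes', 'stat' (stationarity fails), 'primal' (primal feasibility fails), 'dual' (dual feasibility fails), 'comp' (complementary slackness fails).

Gradient of f: grad f(x) = Q x + c = (-10, 7)
Constraint values g_i(x) = a_i^T x - b_i:
  g_1((3, 3)) = 0
Stationarity residual: grad f(x) + sum_i lambda_i a_i = (-1, -2)
  -> stationarity FAILS
Primal feasibility (all g_i <= 0): OK
Dual feasibility (all lambda_i >= 0): OK
Complementary slackness (lambda_i * g_i(x) = 0 for all i): OK

Verdict: the first failing condition is stationarity -> stat.

stat


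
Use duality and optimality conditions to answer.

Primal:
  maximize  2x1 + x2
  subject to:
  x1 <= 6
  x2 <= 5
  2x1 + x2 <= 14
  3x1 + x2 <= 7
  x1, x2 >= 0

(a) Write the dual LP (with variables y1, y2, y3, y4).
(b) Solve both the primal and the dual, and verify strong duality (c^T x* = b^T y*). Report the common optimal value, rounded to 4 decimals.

The standard primal-dual pair for 'max c^T x s.t. A x <= b, x >= 0' is:
  Dual:  min b^T y  s.t.  A^T y >= c,  y >= 0.

So the dual LP is:
  minimize  6y1 + 5y2 + 14y3 + 7y4
  subject to:
    y1 + 2y3 + 3y4 >= 2
    y2 + y3 + y4 >= 1
    y1, y2, y3, y4 >= 0

Solving the primal: x* = (0.6667, 5).
  primal value c^T x* = 6.3333.
Solving the dual: y* = (0, 0.3333, 0, 0.6667).
  dual value b^T y* = 6.3333.
Strong duality: c^T x* = b^T y*. Confirmed.

6.3333


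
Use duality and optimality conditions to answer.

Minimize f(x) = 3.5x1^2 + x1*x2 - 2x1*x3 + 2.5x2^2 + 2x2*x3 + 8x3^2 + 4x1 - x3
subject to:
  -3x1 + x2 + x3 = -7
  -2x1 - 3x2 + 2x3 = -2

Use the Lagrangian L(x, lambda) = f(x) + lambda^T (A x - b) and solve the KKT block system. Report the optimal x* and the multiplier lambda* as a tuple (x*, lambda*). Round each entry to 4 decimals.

Form the Lagrangian:
  L(x, lambda) = (1/2) x^T Q x + c^T x + lambda^T (A x - b)
Stationarity (grad_x L = 0): Q x + c + A^T lambda = 0.
Primal feasibility: A x = b.

This gives the KKT block system:
  [ Q   A^T ] [ x     ]   [-c ]
  [ A    0  ] [ lambda ] = [ b ]

Solving the linear system:
  x*      = (2.0672, -0.7462, -0.0521)
  lambda* = (5.1838, 1.1385)
  f(x*)   = 23.4424

x* = (2.0672, -0.7462, -0.0521), lambda* = (5.1838, 1.1385)


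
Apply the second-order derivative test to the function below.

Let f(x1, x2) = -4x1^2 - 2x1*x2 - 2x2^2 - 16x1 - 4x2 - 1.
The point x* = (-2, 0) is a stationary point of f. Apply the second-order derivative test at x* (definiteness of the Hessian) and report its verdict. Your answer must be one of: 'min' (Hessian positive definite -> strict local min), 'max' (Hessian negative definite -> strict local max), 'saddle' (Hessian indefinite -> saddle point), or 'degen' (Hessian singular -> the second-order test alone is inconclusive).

Compute the Hessian H = grad^2 f:
  H = [[-8, -2], [-2, -4]]
Verify stationarity: grad f(x*) = H x* + g = (0, 0).
Eigenvalues of H: -8.8284, -3.1716.
Both eigenvalues < 0, so H is negative definite -> x* is a strict local max.

max


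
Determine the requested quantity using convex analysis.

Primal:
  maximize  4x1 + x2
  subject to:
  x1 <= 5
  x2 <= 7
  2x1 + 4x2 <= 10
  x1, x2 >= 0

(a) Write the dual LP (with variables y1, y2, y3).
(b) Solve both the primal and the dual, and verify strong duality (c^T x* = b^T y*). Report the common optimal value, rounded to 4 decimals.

The standard primal-dual pair for 'max c^T x s.t. A x <= b, x >= 0' is:
  Dual:  min b^T y  s.t.  A^T y >= c,  y >= 0.

So the dual LP is:
  minimize  5y1 + 7y2 + 10y3
  subject to:
    y1 + 2y3 >= 4
    y2 + 4y3 >= 1
    y1, y2, y3 >= 0

Solving the primal: x* = (5, 0).
  primal value c^T x* = 20.
Solving the dual: y* = (3.5, 0, 0.25).
  dual value b^T y* = 20.
Strong duality: c^T x* = b^T y*. Confirmed.

20


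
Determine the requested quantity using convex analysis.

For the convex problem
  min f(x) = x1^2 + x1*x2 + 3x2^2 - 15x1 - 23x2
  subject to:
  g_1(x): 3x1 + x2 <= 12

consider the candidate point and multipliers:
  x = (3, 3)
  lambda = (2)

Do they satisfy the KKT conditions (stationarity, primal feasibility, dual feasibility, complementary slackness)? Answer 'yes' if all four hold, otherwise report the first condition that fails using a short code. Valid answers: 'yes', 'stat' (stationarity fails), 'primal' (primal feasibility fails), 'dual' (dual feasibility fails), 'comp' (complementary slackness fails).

Gradient of f: grad f(x) = Q x + c = (-6, -2)
Constraint values g_i(x) = a_i^T x - b_i:
  g_1((3, 3)) = 0
Stationarity residual: grad f(x) + sum_i lambda_i a_i = (0, 0)
  -> stationarity OK
Primal feasibility (all g_i <= 0): OK
Dual feasibility (all lambda_i >= 0): OK
Complementary slackness (lambda_i * g_i(x) = 0 for all i): OK

Verdict: yes, KKT holds.

yes


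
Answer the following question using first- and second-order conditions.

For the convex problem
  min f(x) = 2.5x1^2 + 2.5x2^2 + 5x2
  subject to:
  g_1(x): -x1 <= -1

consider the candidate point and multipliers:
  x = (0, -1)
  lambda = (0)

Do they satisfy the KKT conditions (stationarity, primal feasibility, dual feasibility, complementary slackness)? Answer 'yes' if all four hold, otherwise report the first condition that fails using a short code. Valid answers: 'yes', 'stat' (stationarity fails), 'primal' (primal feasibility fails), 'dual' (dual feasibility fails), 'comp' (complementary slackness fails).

Gradient of f: grad f(x) = Q x + c = (0, 0)
Constraint values g_i(x) = a_i^T x - b_i:
  g_1((0, -1)) = 1
Stationarity residual: grad f(x) + sum_i lambda_i a_i = (0, 0)
  -> stationarity OK
Primal feasibility (all g_i <= 0): FAILS
Dual feasibility (all lambda_i >= 0): OK
Complementary slackness (lambda_i * g_i(x) = 0 for all i): OK

Verdict: the first failing condition is primal_feasibility -> primal.

primal


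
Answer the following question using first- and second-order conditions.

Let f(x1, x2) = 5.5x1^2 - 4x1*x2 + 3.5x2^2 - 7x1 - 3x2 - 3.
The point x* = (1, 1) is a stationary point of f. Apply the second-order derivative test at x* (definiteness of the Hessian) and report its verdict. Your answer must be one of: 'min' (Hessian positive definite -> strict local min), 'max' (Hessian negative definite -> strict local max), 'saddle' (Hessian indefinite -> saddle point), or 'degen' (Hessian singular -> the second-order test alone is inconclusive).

Compute the Hessian H = grad^2 f:
  H = [[11, -4], [-4, 7]]
Verify stationarity: grad f(x*) = H x* + g = (0, 0).
Eigenvalues of H: 4.5279, 13.4721.
Both eigenvalues > 0, so H is positive definite -> x* is a strict local min.

min


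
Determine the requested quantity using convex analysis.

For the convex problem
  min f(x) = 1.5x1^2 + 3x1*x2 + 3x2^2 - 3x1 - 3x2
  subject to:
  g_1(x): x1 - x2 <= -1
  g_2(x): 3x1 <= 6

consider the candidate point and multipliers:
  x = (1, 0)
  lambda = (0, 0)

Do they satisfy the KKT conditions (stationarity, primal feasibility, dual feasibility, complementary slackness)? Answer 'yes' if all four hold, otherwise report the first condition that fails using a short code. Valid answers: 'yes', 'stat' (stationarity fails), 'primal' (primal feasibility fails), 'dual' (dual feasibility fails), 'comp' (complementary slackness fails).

Gradient of f: grad f(x) = Q x + c = (0, 0)
Constraint values g_i(x) = a_i^T x - b_i:
  g_1((1, 0)) = 2
  g_2((1, 0)) = -3
Stationarity residual: grad f(x) + sum_i lambda_i a_i = (0, 0)
  -> stationarity OK
Primal feasibility (all g_i <= 0): FAILS
Dual feasibility (all lambda_i >= 0): OK
Complementary slackness (lambda_i * g_i(x) = 0 for all i): OK

Verdict: the first failing condition is primal_feasibility -> primal.

primal


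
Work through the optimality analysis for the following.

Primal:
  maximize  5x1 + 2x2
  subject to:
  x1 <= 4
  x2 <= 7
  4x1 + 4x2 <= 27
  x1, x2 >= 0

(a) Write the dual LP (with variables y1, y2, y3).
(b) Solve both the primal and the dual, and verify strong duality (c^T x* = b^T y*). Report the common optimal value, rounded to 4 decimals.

The standard primal-dual pair for 'max c^T x s.t. A x <= b, x >= 0' is:
  Dual:  min b^T y  s.t.  A^T y >= c,  y >= 0.

So the dual LP is:
  minimize  4y1 + 7y2 + 27y3
  subject to:
    y1 + 4y3 >= 5
    y2 + 4y3 >= 2
    y1, y2, y3 >= 0

Solving the primal: x* = (4, 2.75).
  primal value c^T x* = 25.5.
Solving the dual: y* = (3, 0, 0.5).
  dual value b^T y* = 25.5.
Strong duality: c^T x* = b^T y*. Confirmed.

25.5


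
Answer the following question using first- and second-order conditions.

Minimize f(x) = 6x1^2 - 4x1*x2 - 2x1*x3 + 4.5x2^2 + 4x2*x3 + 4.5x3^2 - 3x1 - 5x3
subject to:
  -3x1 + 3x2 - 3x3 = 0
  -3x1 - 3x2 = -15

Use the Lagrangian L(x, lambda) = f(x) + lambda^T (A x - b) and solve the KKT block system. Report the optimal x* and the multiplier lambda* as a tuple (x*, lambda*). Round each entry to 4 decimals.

Form the Lagrangian:
  L(x, lambda) = (1/2) x^T Q x + c^T x + lambda^T (A x - b)
Stationarity (grad_x L = 0): Q x + c + A^T lambda = 0.
Primal feasibility: A x = b.

This gives the KKT block system:
  [ Q   A^T ] [ x     ]   [-c ]
  [ A    0  ] [ lambda ] = [ b ]

Solving the linear system:
  x*      = (2.4494, 2.5506, 0.1011)
  lambda* = (0.4045, 4.9251)
  f(x*)   = 33.0112

x* = (2.4494, 2.5506, 0.1011), lambda* = (0.4045, 4.9251)


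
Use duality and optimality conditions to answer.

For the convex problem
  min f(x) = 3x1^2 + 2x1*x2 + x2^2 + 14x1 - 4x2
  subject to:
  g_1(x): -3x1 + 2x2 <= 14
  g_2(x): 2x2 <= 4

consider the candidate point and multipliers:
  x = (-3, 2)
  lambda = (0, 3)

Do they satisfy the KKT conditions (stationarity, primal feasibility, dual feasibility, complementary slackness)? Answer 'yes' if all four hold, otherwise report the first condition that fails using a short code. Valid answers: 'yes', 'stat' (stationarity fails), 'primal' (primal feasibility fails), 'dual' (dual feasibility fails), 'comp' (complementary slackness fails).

Gradient of f: grad f(x) = Q x + c = (0, -6)
Constraint values g_i(x) = a_i^T x - b_i:
  g_1((-3, 2)) = -1
  g_2((-3, 2)) = 0
Stationarity residual: grad f(x) + sum_i lambda_i a_i = (0, 0)
  -> stationarity OK
Primal feasibility (all g_i <= 0): OK
Dual feasibility (all lambda_i >= 0): OK
Complementary slackness (lambda_i * g_i(x) = 0 for all i): OK

Verdict: yes, KKT holds.

yes


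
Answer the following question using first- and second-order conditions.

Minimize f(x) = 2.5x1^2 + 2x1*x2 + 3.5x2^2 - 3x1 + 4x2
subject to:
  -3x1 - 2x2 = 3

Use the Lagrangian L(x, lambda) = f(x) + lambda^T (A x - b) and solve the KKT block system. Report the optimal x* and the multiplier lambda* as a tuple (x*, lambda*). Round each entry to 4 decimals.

Form the Lagrangian:
  L(x, lambda) = (1/2) x^T Q x + c^T x + lambda^T (A x - b)
Stationarity (grad_x L = 0): Q x + c + A^T lambda = 0.
Primal feasibility: A x = b.

This gives the KKT block system:
  [ Q   A^T ] [ x     ]   [-c ]
  [ A    0  ] [ lambda ] = [ b ]

Solving the linear system:
  x*      = (-0.2542, -1.1186)
  lambda* = (-2.1695)
  f(x*)   = 1.3983

x* = (-0.2542, -1.1186), lambda* = (-2.1695)


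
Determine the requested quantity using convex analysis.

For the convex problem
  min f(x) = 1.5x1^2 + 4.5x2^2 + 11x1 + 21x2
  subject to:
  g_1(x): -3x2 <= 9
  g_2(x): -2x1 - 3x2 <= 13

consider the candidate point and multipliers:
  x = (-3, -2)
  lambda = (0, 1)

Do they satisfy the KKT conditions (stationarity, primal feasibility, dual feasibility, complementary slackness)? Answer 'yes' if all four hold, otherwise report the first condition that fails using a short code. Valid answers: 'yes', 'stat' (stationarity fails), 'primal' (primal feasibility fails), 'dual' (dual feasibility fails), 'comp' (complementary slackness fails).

Gradient of f: grad f(x) = Q x + c = (2, 3)
Constraint values g_i(x) = a_i^T x - b_i:
  g_1((-3, -2)) = -3
  g_2((-3, -2)) = -1
Stationarity residual: grad f(x) + sum_i lambda_i a_i = (0, 0)
  -> stationarity OK
Primal feasibility (all g_i <= 0): OK
Dual feasibility (all lambda_i >= 0): OK
Complementary slackness (lambda_i * g_i(x) = 0 for all i): FAILS

Verdict: the first failing condition is complementary_slackness -> comp.

comp


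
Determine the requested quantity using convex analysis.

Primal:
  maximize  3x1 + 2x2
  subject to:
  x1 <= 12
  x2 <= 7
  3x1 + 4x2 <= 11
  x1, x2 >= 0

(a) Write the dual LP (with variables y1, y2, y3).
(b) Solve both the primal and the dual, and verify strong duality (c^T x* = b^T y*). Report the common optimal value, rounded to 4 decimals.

The standard primal-dual pair for 'max c^T x s.t. A x <= b, x >= 0' is:
  Dual:  min b^T y  s.t.  A^T y >= c,  y >= 0.

So the dual LP is:
  minimize  12y1 + 7y2 + 11y3
  subject to:
    y1 + 3y3 >= 3
    y2 + 4y3 >= 2
    y1, y2, y3 >= 0

Solving the primal: x* = (3.6667, 0).
  primal value c^T x* = 11.
Solving the dual: y* = (0, 0, 1).
  dual value b^T y* = 11.
Strong duality: c^T x* = b^T y*. Confirmed.

11


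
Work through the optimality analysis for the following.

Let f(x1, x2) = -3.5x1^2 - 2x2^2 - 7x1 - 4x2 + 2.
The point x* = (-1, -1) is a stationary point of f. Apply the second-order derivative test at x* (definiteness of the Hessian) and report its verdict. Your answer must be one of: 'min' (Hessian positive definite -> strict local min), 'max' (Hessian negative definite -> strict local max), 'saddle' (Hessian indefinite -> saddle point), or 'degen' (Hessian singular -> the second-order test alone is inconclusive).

Compute the Hessian H = grad^2 f:
  H = [[-7, 0], [0, -4]]
Verify stationarity: grad f(x*) = H x* + g = (0, 0).
Eigenvalues of H: -7, -4.
Both eigenvalues < 0, so H is negative definite -> x* is a strict local max.

max


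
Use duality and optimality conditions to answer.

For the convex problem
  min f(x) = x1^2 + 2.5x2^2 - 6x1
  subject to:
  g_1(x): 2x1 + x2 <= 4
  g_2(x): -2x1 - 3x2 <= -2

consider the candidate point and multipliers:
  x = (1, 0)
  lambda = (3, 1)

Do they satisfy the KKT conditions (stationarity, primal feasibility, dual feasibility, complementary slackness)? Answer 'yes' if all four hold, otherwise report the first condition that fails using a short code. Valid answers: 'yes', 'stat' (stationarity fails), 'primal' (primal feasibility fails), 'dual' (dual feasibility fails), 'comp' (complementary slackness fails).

Gradient of f: grad f(x) = Q x + c = (-4, 0)
Constraint values g_i(x) = a_i^T x - b_i:
  g_1((1, 0)) = -2
  g_2((1, 0)) = 0
Stationarity residual: grad f(x) + sum_i lambda_i a_i = (0, 0)
  -> stationarity OK
Primal feasibility (all g_i <= 0): OK
Dual feasibility (all lambda_i >= 0): OK
Complementary slackness (lambda_i * g_i(x) = 0 for all i): FAILS

Verdict: the first failing condition is complementary_slackness -> comp.

comp


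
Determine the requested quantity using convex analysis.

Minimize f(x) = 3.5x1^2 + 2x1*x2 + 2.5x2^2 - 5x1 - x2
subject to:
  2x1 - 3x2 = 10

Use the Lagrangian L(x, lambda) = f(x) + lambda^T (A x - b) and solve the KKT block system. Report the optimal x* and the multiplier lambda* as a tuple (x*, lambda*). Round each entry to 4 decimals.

Form the Lagrangian:
  L(x, lambda) = (1/2) x^T Q x + c^T x + lambda^T (A x - b)
Stationarity (grad_x L = 0): Q x + c + A^T lambda = 0.
Primal feasibility: A x = b.

This gives the KKT block system:
  [ Q   A^T ] [ x     ]   [-c ]
  [ A    0  ] [ lambda ] = [ b ]

Solving the linear system:
  x*      = (1.972, -2.0187)
  lambda* = (-2.3832)
  f(x*)   = 7.9953

x* = (1.972, -2.0187), lambda* = (-2.3832)


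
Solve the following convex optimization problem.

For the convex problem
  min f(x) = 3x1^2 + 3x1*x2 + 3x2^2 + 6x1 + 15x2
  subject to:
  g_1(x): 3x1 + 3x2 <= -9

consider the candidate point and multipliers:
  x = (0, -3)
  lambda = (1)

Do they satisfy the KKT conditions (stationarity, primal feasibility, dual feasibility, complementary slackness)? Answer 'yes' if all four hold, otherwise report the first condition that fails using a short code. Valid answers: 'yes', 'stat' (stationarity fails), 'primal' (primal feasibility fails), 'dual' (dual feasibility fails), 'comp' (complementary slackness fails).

Gradient of f: grad f(x) = Q x + c = (-3, -3)
Constraint values g_i(x) = a_i^T x - b_i:
  g_1((0, -3)) = 0
Stationarity residual: grad f(x) + sum_i lambda_i a_i = (0, 0)
  -> stationarity OK
Primal feasibility (all g_i <= 0): OK
Dual feasibility (all lambda_i >= 0): OK
Complementary slackness (lambda_i * g_i(x) = 0 for all i): OK

Verdict: yes, KKT holds.

yes


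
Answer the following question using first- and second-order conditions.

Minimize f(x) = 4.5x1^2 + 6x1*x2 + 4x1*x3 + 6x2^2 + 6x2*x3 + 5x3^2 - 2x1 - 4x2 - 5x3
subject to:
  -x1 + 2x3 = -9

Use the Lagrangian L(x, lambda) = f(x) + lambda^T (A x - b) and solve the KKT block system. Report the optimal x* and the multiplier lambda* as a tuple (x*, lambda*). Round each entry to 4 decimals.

Form the Lagrangian:
  L(x, lambda) = (1/2) x^T Q x + c^T x + lambda^T (A x - b)
Stationarity (grad_x L = 0): Q x + c + A^T lambda = 0.
Primal feasibility: A x = b.

This gives the KKT block system:
  [ Q   A^T ] [ x     ]   [-c ]
  [ A    0  ] [ lambda ] = [ b ]

Solving the linear system:
  x*      = (2.4857, 0.719, -3.2571)
  lambda* = (11.6571)
  f(x*)   = 56.6762

x* = (2.4857, 0.719, -3.2571), lambda* = (11.6571)


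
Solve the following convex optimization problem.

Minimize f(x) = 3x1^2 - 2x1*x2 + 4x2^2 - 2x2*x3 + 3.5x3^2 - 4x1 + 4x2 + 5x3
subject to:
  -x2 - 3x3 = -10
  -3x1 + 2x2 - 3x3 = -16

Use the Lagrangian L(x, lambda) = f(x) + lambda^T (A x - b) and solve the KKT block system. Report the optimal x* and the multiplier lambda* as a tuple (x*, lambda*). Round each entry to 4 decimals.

Form the Lagrangian:
  L(x, lambda) = (1/2) x^T Q x + c^T x + lambda^T (A x - b)
Stationarity (grad_x L = 0): Q x + c + A^T lambda = 0.
Primal feasibility: A x = b.

This gives the KKT block system:
  [ Q   A^T ] [ x     ]   [-c ]
  [ A    0  ] [ lambda ] = [ b ]

Solving the linear system:
  x*      = (2.6697, 0.6697, 3.1101)
  lambda* = (4.9174, 3.5596)
  f(x*)   = 56.8394

x* = (2.6697, 0.6697, 3.1101), lambda* = (4.9174, 3.5596)


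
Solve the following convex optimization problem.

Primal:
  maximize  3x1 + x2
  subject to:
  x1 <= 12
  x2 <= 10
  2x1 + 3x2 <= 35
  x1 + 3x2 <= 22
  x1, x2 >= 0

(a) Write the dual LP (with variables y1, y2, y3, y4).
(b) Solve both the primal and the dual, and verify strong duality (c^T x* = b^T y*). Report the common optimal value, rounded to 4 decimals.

The standard primal-dual pair for 'max c^T x s.t. A x <= b, x >= 0' is:
  Dual:  min b^T y  s.t.  A^T y >= c,  y >= 0.

So the dual LP is:
  minimize  12y1 + 10y2 + 35y3 + 22y4
  subject to:
    y1 + 2y3 + y4 >= 3
    y2 + 3y3 + 3y4 >= 1
    y1, y2, y3, y4 >= 0

Solving the primal: x* = (12, 3.3333).
  primal value c^T x* = 39.3333.
Solving the dual: y* = (2.6667, 0, 0, 0.3333).
  dual value b^T y* = 39.3333.
Strong duality: c^T x* = b^T y*. Confirmed.

39.3333
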